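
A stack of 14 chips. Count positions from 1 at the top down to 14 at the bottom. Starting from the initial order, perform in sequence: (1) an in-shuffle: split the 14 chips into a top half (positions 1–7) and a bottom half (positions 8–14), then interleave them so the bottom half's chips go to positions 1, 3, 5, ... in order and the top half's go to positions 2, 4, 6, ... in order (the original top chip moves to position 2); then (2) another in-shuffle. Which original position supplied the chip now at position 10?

10

Undo the operations in reverse order, starting from position 10:
  undo op 2 (in-shuffle, from top half): 10 ← 5
  undo op 1 (in-shuffle, from bottom half): 5 ← 10
So the chip at position 10 came from original position 10.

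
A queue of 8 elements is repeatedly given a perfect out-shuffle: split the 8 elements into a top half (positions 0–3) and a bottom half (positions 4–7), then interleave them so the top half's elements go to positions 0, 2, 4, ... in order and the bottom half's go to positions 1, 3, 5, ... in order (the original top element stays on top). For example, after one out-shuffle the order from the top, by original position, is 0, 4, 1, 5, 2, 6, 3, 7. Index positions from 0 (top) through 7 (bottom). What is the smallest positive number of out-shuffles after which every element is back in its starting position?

The out-shuffle permutes the 8 positions with cycle lengths [1, 1, 3, 3].
Every element is home exactly when every cycle has completed a whole number of laps, i.e. after lcm(1, 3) = 3 out-shuffles.

3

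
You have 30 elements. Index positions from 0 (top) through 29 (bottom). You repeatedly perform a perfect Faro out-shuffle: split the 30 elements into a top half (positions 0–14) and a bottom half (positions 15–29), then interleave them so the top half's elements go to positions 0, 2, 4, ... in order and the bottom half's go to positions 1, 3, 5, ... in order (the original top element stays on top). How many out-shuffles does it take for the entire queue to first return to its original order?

28

The out-shuffle permutes the 30 positions with cycle lengths [1, 1, 28].
Every element is home exactly when every cycle has completed a whole number of laps, i.e. after lcm(1, 28) = 28 out-shuffles.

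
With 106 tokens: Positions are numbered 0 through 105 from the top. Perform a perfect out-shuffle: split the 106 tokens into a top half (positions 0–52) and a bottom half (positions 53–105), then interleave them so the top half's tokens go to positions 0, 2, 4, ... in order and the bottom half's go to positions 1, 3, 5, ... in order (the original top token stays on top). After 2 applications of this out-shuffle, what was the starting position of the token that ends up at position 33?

87

Work backwards from position 33, undoing one out-shuffle at a time:
33 ← 69 ← 87
So the token now at position 33 started at position 87.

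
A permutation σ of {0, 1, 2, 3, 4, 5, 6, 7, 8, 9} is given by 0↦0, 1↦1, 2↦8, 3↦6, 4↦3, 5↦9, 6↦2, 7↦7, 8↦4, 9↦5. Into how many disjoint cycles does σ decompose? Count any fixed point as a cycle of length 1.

Cycle decomposition: (0) (1) (2 8 4 3 6) (5 9) (7).
5 cycles.

5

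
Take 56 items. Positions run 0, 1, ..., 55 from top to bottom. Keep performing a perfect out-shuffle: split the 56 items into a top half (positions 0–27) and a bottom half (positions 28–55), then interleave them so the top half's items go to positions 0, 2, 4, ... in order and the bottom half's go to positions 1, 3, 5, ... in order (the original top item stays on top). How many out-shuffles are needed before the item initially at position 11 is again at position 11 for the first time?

Follow position 11 under repeated out-shuffles:
11 → 22 → 44 → 33 → 11
It first returns after 4 out-shuffles.

4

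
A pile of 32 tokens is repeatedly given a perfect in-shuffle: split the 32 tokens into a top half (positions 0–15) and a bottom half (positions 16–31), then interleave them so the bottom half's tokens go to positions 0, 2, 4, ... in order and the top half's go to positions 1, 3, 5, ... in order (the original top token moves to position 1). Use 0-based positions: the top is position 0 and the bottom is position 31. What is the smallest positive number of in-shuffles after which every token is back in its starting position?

10

The in-shuffle permutes the 32 positions with cycle lengths [2, 10, 10, 10].
Every token is home exactly when every cycle has completed a whole number of laps, i.e. after lcm(2, 10) = 10 in-shuffles.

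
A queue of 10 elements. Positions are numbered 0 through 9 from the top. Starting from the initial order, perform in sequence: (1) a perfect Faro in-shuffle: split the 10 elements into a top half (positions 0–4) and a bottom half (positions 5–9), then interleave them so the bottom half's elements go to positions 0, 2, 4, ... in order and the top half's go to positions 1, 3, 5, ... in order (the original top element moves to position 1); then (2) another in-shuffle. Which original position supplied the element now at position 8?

4

Undo the operations in reverse order, starting from position 8:
  undo op 2 (in-shuffle, from bottom half): 8 ← 9
  undo op 1 (in-shuffle, from top half): 9 ← 4
So the element at position 8 came from original position 4.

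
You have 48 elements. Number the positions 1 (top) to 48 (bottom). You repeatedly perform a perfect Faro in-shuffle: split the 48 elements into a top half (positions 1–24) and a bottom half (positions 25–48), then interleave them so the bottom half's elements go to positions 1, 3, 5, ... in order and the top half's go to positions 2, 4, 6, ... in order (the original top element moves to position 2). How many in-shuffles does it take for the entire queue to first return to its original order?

The in-shuffle permutes the 48 positions with cycle lengths [3, 3, 21, 21].
Every element is home exactly when every cycle has completed a whole number of laps, i.e. after lcm(3, 21) = 21 in-shuffles.

21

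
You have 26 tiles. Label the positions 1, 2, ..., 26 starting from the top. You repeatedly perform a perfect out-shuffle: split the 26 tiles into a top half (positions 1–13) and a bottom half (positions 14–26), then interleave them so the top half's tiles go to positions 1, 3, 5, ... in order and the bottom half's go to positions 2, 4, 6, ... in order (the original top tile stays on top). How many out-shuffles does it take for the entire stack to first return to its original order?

20

The out-shuffle permutes the 26 positions with cycle lengths [1, 1, 4, 20].
Every tile is home exactly when every cycle has completed a whole number of laps, i.e. after lcm(1, 4, 20) = 20 out-shuffles.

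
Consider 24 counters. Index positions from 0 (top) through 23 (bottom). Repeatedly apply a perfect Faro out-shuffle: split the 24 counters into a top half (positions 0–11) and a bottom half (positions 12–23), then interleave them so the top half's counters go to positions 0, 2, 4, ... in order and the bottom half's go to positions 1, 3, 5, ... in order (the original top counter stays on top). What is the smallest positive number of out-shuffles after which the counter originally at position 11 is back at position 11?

11

Follow position 11 under repeated out-shuffles:
11 → 22 → 21 → 19 → 15 → 7 → 14 → 5 → 10 → 20 → 17 → 11
It first returns after 11 out-shuffles.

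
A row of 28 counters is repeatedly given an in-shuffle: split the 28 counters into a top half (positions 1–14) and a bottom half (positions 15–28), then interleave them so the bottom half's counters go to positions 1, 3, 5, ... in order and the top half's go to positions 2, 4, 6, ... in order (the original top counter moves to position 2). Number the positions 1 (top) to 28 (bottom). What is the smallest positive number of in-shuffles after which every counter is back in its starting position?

The in-shuffle permutes the 28 positions with cycle lengths [28].
Every counter is home exactly when every cycle has completed a whole number of laps, i.e. after lcm(28) = 28 in-shuffles.

28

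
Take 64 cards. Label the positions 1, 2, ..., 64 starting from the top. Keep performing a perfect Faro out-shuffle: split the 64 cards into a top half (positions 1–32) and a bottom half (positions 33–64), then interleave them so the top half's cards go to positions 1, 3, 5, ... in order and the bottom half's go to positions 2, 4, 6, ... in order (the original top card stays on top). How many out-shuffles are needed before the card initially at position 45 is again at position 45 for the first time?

Follow position 45 under repeated out-shuffles:
45 → 26 → 51 → 38 → 12 → 23 → 45
It first returns after 6 out-shuffles.

6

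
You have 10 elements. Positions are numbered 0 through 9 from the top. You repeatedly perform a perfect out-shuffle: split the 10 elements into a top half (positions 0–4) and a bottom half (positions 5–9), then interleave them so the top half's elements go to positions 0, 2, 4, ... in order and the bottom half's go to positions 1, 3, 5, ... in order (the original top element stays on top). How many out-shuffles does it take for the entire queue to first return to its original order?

6

The out-shuffle permutes the 10 positions with cycle lengths [1, 1, 2, 6].
Every element is home exactly when every cycle has completed a whole number of laps, i.e. after lcm(1, 2, 6) = 6 out-shuffles.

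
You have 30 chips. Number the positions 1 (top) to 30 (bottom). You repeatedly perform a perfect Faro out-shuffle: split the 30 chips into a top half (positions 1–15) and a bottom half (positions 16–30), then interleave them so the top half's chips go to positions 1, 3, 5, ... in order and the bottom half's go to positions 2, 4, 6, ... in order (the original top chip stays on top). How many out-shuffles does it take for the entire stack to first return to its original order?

The out-shuffle permutes the 30 positions with cycle lengths [1, 1, 28].
Every chip is home exactly when every cycle has completed a whole number of laps, i.e. after lcm(1, 28) = 28 out-shuffles.

28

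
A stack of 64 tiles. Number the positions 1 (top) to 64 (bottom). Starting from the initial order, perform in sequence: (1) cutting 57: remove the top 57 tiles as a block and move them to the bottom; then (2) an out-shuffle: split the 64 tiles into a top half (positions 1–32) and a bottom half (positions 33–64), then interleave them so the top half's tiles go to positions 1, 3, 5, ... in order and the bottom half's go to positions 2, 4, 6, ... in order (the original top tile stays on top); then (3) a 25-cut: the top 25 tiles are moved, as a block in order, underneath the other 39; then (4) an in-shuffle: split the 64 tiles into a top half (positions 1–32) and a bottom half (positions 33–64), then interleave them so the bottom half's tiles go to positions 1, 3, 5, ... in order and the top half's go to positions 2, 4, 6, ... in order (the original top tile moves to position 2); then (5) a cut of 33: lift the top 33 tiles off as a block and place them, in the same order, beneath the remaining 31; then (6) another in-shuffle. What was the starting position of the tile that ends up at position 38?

19

Undo the operations in reverse order, starting from position 38:
  undo op 6 (in-shuffle, from top half): 38 ← 19
  undo op 5 (cut 33): 19 ← 52
  undo op 4 (in-shuffle, from top half): 52 ← 26
  undo op 3 (cut 25): 26 ← 51
  undo op 2 (out-shuffle, from top half): 51 ← 26
  undo op 1 (cut 57): 26 ← 19
So the tile at position 38 came from original position 19.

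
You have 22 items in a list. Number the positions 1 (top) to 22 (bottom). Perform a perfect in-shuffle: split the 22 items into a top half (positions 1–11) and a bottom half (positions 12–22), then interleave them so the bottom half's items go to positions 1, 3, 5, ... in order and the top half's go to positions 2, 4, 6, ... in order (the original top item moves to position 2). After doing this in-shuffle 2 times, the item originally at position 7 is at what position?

Track the item's position through each in-shuffle:
7 → 14 → 5

5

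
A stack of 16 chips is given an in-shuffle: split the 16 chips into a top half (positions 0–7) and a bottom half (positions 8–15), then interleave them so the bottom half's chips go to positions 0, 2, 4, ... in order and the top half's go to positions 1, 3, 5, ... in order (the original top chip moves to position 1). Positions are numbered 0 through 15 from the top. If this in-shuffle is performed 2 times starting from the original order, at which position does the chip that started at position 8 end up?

Track the chip's position through each in-shuffle:
8 → 0 → 1

1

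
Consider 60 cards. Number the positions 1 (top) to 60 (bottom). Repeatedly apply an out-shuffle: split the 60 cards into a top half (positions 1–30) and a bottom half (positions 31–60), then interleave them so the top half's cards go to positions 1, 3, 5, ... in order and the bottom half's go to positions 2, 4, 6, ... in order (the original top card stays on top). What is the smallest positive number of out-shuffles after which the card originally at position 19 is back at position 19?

58

Follow position 19 under repeated out-shuffles:
19 → 37 → 14 → 27 → 53 → 46 → 32 → 4 → ... → 19 (length 58)
It first returns after 58 out-shuffles.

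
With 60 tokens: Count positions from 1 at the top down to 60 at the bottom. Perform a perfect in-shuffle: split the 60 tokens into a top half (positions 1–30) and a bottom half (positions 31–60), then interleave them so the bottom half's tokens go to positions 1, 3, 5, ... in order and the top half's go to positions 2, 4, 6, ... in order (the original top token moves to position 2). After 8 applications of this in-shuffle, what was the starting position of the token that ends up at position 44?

24

Work backwards from position 44, undoing one in-shuffle at a time:
44 ← 22 ← 11 ← 36 ← 18 ← 9 ← 35 ← 48 ← 24
So the token now at position 44 started at position 24.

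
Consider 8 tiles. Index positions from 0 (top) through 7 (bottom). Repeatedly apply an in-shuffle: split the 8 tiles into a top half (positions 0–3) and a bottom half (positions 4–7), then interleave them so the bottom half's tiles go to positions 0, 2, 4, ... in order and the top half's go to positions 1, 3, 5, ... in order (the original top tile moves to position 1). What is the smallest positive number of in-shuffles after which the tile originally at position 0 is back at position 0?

6

Follow position 0 under repeated in-shuffles:
0 → 1 → 3 → 7 → 6 → 4 → 0
It first returns after 6 in-shuffles.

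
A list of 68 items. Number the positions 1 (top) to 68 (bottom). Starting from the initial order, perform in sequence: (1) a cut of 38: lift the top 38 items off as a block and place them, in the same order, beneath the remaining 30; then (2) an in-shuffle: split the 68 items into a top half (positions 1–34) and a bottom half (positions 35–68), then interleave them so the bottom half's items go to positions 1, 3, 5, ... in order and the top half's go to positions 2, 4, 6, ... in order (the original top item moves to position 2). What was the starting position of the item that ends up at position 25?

Undo the operations in reverse order, starting from position 25:
  undo op 2 (in-shuffle, from bottom half): 25 ← 47
  undo op 1 (cut 38): 47 ← 17
So the item at position 25 came from original position 17.

17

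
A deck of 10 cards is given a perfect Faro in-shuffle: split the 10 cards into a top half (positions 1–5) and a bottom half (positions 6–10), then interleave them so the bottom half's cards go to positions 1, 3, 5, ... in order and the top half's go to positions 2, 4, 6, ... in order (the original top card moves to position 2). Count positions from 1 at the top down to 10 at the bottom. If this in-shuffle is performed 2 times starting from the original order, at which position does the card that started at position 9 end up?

3

Track the card's position through each in-shuffle:
9 → 7 → 3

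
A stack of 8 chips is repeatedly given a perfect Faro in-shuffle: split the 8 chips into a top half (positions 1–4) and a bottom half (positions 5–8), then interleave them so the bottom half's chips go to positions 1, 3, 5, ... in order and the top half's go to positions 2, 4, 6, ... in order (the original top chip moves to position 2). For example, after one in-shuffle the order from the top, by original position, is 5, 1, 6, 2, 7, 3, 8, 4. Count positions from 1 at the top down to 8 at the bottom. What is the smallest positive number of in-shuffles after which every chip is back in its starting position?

The in-shuffle permutes the 8 positions with cycle lengths [2, 6].
Every chip is home exactly when every cycle has completed a whole number of laps, i.e. after lcm(2, 6) = 6 in-shuffles.

6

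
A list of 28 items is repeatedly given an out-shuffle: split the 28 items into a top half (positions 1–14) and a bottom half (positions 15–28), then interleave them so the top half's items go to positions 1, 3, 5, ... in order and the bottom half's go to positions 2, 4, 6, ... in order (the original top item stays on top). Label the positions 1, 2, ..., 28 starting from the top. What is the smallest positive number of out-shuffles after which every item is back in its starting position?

The out-shuffle permutes the 28 positions with cycle lengths [1, 1, 2, 6, 18].
Every item is home exactly when every cycle has completed a whole number of laps, i.e. after lcm(1, 2, 6, 18) = 18 out-shuffles.

18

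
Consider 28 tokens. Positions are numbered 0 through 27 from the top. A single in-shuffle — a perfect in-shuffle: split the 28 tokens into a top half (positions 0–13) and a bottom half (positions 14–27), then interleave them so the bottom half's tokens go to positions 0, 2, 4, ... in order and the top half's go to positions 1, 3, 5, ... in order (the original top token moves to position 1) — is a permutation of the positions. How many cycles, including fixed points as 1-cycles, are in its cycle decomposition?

Trace each unvisited position around until it returns:
(0 1 3 7 15 2 ... len 28)
1 cycle in total.

1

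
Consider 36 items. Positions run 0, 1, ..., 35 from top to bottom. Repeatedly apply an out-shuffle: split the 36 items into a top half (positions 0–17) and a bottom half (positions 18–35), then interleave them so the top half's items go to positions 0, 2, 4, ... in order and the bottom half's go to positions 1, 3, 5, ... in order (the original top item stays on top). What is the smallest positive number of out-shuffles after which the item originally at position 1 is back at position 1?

12

Follow position 1 under repeated out-shuffles:
1 → 2 → 4 → 8 → 16 → 32 → 29 → 23 → 11 → 22 → 9 → 18 → 1
It first returns after 12 out-shuffles.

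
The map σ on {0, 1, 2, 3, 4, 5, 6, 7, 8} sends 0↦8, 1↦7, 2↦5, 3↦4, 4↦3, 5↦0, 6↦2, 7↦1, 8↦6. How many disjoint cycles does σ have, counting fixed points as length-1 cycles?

Cycle decomposition: (0 8 6 2 5) (1 7) (3 4).
3 cycles.

3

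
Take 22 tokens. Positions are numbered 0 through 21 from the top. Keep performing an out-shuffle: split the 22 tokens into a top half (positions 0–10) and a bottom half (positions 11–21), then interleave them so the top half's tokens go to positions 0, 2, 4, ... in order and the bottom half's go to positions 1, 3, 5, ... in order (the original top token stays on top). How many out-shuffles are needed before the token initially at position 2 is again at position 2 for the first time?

Follow position 2 under repeated out-shuffles:
2 → 4 → 8 → 16 → 11 → 1 → 2
It first returns after 6 out-shuffles.

6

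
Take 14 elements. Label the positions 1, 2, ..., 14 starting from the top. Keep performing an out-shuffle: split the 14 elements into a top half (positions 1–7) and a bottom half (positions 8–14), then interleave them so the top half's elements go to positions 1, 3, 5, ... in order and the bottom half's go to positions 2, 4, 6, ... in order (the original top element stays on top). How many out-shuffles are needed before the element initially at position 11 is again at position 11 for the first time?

12

Follow position 11 under repeated out-shuffles:
11 → 8 → 2 → 3 → 5 → 9 → 4 → 7 → 13 → 12 → 10 → 6 → 11
It first returns after 12 out-shuffles.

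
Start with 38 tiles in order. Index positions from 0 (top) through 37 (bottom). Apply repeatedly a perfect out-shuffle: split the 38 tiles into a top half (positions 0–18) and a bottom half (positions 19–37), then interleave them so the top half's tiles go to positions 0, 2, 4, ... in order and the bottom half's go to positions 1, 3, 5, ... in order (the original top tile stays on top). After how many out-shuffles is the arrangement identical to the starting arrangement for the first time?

36

The out-shuffle permutes the 38 positions with cycle lengths [1, 1, 36].
Every tile is home exactly when every cycle has completed a whole number of laps, i.e. after lcm(1, 36) = 36 out-shuffles.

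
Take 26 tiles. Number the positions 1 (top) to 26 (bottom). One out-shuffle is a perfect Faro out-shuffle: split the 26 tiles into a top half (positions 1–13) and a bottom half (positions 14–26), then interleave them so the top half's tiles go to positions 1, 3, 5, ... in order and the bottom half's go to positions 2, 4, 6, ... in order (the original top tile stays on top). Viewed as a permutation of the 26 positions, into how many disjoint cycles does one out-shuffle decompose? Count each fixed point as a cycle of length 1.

4

Trace each unvisited position around until it returns:
(1) (2 3 5 9 17 8 ... len 20) (6 11 21 16) (26)
4 cycles in total.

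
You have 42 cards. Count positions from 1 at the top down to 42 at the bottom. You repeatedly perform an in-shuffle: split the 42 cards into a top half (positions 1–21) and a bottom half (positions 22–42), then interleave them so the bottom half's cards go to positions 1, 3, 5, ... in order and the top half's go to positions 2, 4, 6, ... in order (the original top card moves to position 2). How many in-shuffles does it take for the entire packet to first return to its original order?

14

The in-shuffle permutes the 42 positions with cycle lengths [14, 14, 14].
Every card is home exactly when every cycle has completed a whole number of laps, i.e. after lcm(14) = 14 in-shuffles.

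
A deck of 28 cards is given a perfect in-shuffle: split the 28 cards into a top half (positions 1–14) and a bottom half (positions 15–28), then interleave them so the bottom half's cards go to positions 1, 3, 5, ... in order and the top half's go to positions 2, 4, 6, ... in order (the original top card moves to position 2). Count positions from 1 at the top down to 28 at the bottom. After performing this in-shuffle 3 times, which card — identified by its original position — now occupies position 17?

Work backwards from position 17, undoing one in-shuffle at a time:
17 ← 23 ← 26 ← 13
So the card now at position 17 started at position 13.

13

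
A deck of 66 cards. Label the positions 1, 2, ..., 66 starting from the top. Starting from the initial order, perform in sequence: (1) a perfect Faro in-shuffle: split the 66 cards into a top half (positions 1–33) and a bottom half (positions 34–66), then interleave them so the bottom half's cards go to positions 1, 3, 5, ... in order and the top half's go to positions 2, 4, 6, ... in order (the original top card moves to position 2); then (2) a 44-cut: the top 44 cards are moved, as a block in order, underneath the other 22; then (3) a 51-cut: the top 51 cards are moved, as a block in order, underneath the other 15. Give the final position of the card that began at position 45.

60

Track the card from position 45 forward through each operation:
  after op 1 (in-shuffle): 45 → 23
  after op 2 (cut 44): 23 → 45
  after op 3 (cut 51): 45 → 60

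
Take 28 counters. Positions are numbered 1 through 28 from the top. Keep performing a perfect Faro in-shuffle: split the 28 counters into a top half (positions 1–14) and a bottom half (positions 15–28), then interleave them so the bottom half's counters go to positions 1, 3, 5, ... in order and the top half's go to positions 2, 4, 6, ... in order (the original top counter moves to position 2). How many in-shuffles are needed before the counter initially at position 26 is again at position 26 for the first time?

Follow position 26 under repeated in-shuffles:
26 → 23 → 17 → 5 → 10 → 20 → 11 → 22 → ... → 26 (length 28)
It first returns after 28 in-shuffles.

28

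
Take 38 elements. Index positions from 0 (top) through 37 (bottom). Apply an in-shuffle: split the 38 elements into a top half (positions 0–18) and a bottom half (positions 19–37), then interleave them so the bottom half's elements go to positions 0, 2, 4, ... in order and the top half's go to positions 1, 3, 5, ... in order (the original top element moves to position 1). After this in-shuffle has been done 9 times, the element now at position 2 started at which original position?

Work backwards from position 2, undoing one in-shuffle at a time:
2 ← 20 ← 29 ← 14 ← 26 ← 32 ← 35 ← 17 ← 8 ← 23
So the element now at position 2 started at position 23.

23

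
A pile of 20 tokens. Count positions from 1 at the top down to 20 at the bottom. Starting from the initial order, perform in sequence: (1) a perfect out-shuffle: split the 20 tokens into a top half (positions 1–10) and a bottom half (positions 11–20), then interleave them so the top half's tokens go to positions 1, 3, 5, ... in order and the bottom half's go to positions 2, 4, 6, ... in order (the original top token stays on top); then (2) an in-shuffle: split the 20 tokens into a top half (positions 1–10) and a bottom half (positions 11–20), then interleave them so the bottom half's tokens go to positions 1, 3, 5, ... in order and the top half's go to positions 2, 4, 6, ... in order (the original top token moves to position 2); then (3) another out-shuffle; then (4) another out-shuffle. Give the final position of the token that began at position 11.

13

Track the token from position 11 forward through each operation:
  after op 1 (out-shuffle): 11 → 2
  after op 2 (in-shuffle): 2 → 4
  after op 3 (out-shuffle): 4 → 7
  after op 4 (out-shuffle): 7 → 13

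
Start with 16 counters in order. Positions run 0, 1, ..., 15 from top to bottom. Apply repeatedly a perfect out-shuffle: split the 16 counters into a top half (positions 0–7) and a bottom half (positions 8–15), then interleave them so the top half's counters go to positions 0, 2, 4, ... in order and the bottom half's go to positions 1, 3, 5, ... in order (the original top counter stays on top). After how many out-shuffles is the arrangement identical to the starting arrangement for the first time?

4

The out-shuffle permutes the 16 positions with cycle lengths [1, 1, 2, 4, 4, 4].
Every counter is home exactly when every cycle has completed a whole number of laps, i.e. after lcm(1, 2, 4) = 4 out-shuffles.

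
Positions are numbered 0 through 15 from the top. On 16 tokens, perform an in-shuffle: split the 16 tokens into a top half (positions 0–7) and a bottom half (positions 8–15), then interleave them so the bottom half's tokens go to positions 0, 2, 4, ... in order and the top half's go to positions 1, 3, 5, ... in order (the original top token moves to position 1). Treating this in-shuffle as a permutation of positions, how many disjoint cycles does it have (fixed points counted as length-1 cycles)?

2

Trace each unvisited position around until it returns:
(0 1 3 7 15 14 12 8) (2 5 11 6 13 10 4 9)
2 cycles in total.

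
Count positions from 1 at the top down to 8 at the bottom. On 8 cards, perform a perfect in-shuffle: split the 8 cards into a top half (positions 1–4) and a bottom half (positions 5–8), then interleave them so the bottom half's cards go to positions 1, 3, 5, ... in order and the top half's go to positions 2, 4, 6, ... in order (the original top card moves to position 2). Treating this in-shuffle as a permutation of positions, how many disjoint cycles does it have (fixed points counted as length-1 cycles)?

2

Trace each unvisited position around until it returns:
(1 2 4 8 7 5) (3 6)
2 cycles in total.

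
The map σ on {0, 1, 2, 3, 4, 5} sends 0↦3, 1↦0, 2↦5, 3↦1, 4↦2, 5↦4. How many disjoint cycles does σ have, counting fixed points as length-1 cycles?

Cycle decomposition: (0 3 1) (2 5 4).
2 cycles.

2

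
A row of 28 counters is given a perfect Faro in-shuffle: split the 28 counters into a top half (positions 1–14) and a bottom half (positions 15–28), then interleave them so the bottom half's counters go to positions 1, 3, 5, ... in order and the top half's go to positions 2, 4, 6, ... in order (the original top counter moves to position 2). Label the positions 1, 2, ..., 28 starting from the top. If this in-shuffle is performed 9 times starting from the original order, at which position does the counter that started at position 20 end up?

Track the counter's position through each in-shuffle:
20 → 11 → 22 → 15 → 1 → 2 → 4 → 8 → 16 → 3

3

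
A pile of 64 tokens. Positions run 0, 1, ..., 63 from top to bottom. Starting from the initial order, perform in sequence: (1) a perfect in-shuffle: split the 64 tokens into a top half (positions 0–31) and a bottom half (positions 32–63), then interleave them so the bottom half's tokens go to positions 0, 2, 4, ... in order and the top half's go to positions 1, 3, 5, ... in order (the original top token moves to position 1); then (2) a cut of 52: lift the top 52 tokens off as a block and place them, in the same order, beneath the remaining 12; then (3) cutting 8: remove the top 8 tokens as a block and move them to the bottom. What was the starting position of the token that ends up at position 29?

12

Undo the operations in reverse order, starting from position 29:
  undo op 3 (cut 8): 29 ← 37
  undo op 2 (cut 52): 37 ← 25
  undo op 1 (in-shuffle, from top half): 25 ← 12
So the token at position 29 came from original position 12.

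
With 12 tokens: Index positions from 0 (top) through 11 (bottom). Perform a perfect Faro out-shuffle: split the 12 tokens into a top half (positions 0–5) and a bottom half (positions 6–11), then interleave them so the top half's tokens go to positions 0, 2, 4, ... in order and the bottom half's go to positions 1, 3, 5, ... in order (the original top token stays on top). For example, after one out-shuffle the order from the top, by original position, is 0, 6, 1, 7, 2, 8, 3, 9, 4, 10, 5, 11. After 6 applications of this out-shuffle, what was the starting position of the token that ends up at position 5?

3

Work backwards from position 5, undoing one out-shuffle at a time:
5 ← 8 ← 4 ← 2 ← 1 ← 6 ← 3
So the token now at position 5 started at position 3.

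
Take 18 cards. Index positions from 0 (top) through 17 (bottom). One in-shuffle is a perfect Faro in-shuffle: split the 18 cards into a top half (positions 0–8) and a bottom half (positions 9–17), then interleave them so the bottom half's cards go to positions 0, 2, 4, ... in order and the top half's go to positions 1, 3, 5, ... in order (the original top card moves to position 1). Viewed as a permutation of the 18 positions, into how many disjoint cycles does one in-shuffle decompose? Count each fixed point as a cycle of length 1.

Trace each unvisited position around until it returns:
(0 1 3 7 15 12 ... len 18)
1 cycle in total.

1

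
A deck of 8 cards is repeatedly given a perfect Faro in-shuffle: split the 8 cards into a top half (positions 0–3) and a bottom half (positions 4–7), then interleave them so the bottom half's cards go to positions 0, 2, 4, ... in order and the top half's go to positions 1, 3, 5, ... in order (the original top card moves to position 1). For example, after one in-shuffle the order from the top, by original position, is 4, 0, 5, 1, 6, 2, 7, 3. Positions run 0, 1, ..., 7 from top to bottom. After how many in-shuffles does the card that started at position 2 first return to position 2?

Follow position 2 under repeated in-shuffles:
2 → 5 → 2
It first returns after 2 in-shuffles.

2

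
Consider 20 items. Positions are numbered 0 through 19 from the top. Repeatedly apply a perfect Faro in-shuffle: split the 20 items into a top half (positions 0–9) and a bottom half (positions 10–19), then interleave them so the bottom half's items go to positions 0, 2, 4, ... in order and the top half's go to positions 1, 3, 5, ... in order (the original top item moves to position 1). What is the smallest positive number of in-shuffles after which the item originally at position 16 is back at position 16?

6

Follow position 16 under repeated in-shuffles:
16 → 12 → 4 → 9 → 19 → 18 → 16
It first returns after 6 in-shuffles.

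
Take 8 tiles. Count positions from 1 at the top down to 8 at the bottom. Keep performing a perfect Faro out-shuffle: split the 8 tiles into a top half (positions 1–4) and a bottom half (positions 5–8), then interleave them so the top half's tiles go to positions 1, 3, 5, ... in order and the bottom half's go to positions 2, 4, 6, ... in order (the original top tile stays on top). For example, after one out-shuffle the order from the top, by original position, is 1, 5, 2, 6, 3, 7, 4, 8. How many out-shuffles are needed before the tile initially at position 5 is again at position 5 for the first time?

3

Follow position 5 under repeated out-shuffles:
5 → 2 → 3 → 5
It first returns after 3 out-shuffles.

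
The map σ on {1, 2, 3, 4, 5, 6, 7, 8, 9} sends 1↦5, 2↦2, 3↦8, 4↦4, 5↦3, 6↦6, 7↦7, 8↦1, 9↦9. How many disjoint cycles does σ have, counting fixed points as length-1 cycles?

Cycle decomposition: (1 5 3 8) (2) (4) (6) (7) (9).
6 cycles.

6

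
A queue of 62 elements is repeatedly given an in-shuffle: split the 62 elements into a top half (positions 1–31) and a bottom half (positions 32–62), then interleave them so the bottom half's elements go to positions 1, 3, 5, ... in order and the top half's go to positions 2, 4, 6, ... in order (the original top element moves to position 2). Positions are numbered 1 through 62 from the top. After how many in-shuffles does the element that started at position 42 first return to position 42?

2

Follow position 42 under repeated in-shuffles:
42 → 21 → 42
It first returns after 2 in-shuffles.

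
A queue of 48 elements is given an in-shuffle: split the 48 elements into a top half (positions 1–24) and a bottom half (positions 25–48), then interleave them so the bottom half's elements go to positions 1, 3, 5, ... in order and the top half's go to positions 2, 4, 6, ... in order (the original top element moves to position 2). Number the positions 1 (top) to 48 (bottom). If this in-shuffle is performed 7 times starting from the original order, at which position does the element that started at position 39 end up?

Track the element's position through each in-shuffle:
39 → 29 → 9 → 18 → 36 → 23 → 46 → 43

43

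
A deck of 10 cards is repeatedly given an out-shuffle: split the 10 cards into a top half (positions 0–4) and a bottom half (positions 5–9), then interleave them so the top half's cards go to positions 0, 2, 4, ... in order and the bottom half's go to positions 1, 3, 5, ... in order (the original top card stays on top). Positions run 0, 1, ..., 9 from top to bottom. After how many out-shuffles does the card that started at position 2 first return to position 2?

Follow position 2 under repeated out-shuffles:
2 → 4 → 8 → 7 → 5 → 1 → 2
It first returns after 6 out-shuffles.

6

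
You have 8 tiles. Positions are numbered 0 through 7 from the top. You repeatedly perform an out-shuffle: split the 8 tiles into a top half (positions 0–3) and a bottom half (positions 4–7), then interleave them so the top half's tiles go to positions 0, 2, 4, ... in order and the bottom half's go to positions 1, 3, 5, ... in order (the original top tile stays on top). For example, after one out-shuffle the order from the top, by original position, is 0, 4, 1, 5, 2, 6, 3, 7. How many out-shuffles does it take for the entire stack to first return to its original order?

The out-shuffle permutes the 8 positions with cycle lengths [1, 1, 3, 3].
Every tile is home exactly when every cycle has completed a whole number of laps, i.e. after lcm(1, 3) = 3 out-shuffles.

3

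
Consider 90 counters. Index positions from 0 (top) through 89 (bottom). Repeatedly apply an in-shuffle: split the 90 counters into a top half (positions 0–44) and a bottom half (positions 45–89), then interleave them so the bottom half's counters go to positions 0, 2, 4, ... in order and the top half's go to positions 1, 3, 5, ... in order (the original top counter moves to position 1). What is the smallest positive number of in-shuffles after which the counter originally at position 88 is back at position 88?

Follow position 88 under repeated in-shuffles:
88 → 86 → 82 → 74 → 58 → 26 → 53 → 16 → 33 → 67 → 44 → 89 → 88
It first returns after 12 in-shuffles.

12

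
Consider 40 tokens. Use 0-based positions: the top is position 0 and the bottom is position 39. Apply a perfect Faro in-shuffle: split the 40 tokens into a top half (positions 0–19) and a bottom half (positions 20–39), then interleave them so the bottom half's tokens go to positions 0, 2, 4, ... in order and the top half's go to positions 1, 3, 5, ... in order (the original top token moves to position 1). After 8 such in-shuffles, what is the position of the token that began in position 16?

Track the token's position through each in-shuffle:
16 → 33 → 26 → 12 → 25 → 10 → 21 → 2 → 5

5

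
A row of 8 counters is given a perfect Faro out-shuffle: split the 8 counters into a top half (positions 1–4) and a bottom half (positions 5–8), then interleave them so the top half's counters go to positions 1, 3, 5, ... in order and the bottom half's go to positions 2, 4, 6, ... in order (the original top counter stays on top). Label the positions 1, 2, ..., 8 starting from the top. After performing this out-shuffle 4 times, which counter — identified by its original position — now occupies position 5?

Work backwards from position 5, undoing one out-shuffle at a time:
5 ← 3 ← 2 ← 5 ← 3
So the counter now at position 5 started at position 3.

3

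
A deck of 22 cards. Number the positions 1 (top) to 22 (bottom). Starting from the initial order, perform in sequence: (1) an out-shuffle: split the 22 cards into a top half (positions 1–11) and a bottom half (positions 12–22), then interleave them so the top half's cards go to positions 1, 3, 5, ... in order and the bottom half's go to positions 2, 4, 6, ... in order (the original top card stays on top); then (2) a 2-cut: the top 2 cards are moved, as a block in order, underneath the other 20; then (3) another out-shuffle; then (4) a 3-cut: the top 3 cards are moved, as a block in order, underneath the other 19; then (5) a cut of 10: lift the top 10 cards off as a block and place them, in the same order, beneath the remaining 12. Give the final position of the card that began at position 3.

Track the card from position 3 forward through each operation:
  after op 1 (out-shuffle): 3 → 5
  after op 2 (cut 2): 5 → 3
  after op 3 (out-shuffle): 3 → 5
  after op 4 (cut 3): 5 → 2
  after op 5 (cut 10): 2 → 14

14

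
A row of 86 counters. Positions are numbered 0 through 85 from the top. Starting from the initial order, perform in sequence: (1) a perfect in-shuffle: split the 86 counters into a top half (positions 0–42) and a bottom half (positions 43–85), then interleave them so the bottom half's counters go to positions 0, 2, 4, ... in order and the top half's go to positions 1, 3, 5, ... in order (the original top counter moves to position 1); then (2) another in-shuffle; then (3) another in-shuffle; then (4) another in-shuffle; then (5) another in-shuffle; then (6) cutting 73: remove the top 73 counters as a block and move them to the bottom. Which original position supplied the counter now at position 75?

Undo the operations in reverse order, starting from position 75:
  undo op 6 (cut 73): 75 ← 62
  undo op 5 (in-shuffle, from bottom half): 62 ← 74
  undo op 4 (in-shuffle, from bottom half): 74 ← 80
  undo op 3 (in-shuffle, from bottom half): 80 ← 83
  undo op 2 (in-shuffle, from top half): 83 ← 41
  undo op 1 (in-shuffle, from top half): 41 ← 20
So the counter at position 75 came from original position 20.

20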